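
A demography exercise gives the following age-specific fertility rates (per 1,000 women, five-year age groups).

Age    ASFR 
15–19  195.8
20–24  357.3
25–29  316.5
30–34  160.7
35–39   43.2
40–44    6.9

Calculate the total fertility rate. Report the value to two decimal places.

5.40

Sum of ASFRs = 195.8 + 357.3 + 316.5 + 160.7 + 43.2 + 6.9 = 1080.4
TFR = 5 × 1080.4 / 1000 = 5.402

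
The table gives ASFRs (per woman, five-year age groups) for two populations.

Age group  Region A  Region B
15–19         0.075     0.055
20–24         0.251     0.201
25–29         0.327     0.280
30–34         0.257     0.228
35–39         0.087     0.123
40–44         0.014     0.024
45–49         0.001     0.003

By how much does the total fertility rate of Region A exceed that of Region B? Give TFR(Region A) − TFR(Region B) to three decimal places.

Region A:
  Sum of ASFRs = 0.075 + 0.251 + 0.327 + 0.257 + 0.087 + 0.014 + 0.001 = 1.012
  TFR = 5 × 1.012 = 5.06
Region B:
  Sum of ASFRs = 0.055 + 0.201 + 0.280 + 0.228 + 0.123 + 0.024 + 0.003 = 0.914
  TFR = 5 × 0.914 = 4.57
Difference = 5.06 − 4.57 = 0.49

0.490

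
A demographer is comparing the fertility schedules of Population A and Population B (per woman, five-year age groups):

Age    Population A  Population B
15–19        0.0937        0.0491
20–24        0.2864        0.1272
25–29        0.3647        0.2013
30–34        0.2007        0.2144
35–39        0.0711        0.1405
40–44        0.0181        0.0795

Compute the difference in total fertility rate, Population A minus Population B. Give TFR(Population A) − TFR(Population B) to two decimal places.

Population A:
  Sum of ASFRs = 0.0937 + 0.2864 + 0.3647 + 0.2007 + 0.0711 + 0.0181 = 1.0347
  TFR = 5 × 1.0347 = 5.1735
Population B:
  Sum of ASFRs = 0.0491 + 0.1272 + 0.2013 + 0.2144 + 0.1405 + 0.0795 = 0.8120
  TFR = 5 × 0.8120 = 4.06
Difference = 5.1735 − 4.06 = 1.1135

1.11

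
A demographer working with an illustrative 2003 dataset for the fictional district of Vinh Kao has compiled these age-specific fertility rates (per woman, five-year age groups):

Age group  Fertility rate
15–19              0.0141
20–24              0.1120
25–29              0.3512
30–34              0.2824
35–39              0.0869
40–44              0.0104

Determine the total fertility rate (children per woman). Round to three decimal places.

4.285

Sum of ASFRs = 0.0141 + 0.1120 + 0.3512 + 0.2824 + 0.0869 + 0.0104 = 0.8570
TFR = 5 × 0.8570 = 4.285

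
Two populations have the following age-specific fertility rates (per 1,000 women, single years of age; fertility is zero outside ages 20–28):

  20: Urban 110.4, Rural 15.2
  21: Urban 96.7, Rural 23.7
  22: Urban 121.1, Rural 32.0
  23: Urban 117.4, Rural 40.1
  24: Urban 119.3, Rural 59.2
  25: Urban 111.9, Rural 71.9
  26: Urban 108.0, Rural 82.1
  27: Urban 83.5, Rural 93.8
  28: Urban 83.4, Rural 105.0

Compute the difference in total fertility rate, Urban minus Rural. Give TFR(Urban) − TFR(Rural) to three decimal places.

Urban:
  Sum of ASFRs = 110.4 + 96.7 + 121.1 + 117.4 + 119.3 + 111.9 + 108.0 + 83.5 + 83.4 = 951.7
  TFR = 951.7 / 1000 = 0.9517
Rural:
  Sum of ASFRs = 15.2 + 23.7 + 32.0 + 40.1 + 59.2 + 71.9 + 82.1 + 93.8 + 105.0 = 523.0
  TFR = 523.0 / 1000 = 0.523
Difference = 0.9517 − 0.523 = 0.4287

0.429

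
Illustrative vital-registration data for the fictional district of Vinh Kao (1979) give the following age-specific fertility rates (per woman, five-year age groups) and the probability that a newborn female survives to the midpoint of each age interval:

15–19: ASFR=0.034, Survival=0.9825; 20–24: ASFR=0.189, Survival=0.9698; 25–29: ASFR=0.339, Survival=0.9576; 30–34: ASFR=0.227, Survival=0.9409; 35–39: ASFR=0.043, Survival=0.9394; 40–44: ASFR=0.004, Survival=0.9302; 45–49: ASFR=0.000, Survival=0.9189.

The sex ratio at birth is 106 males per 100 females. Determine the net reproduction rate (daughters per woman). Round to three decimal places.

1.939

Proportion female at birth = 100 / (100 + 106) = 0.48544.
Per-age-group product (5 × ASFR × survival probability):
  15–19: 5 × 0.034 × 0.9825 = 0.16703
  20–24: 5 × 0.189 × 0.9698 = 0.91646
  25–29: 5 × 0.339 × 0.9576 = 1.62313
  30–34: 5 × 0.227 × 0.9409 = 1.06792
  35–39: 5 × 0.043 × 0.9394 = 0.20197
  40–44: 5 × 0.004 × 0.9302 = 0.01860
  45–49: 5 × 0.000 × 0.9189 = 0.00000
Sum = 3.99511
NRR = 0.48544 × 3.99511 = 1.93939
An NRR exceeding 1 indicates intrinsic growth under these rates.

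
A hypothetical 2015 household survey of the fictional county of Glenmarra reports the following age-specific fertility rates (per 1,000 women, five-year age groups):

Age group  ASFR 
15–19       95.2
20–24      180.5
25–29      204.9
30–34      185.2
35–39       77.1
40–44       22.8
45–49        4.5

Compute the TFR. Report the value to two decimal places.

Sum of ASFRs = 95.2 + 180.5 + 204.9 + 185.2 + 77.1 + 22.8 + 4.5 = 770.2
TFR = 5 × 770.2 / 1000 = 3.851

3.85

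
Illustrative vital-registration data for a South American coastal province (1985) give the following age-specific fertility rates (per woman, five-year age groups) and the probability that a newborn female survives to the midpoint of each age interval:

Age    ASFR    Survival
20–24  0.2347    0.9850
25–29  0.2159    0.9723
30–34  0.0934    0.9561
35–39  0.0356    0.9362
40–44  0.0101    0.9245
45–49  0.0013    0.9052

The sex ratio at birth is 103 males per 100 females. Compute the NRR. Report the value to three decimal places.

Proportion female at birth = 100 / (100 + 103) = 0.49261.
Per-age-group product (5 × ASFR × survival probability):
  20–24: 5 × 0.2347 × 0.9850 = 1.15590
  25–29: 5 × 0.2159 × 0.9723 = 1.04960
  30–34: 5 × 0.0934 × 0.9561 = 0.44650
  35–39: 5 × 0.0356 × 0.9362 = 0.16664
  40–44: 5 × 0.0101 × 0.9245 = 0.04669
  45–49: 5 × 0.0013 × 0.9052 = 0.00588
Sum = 2.87121
NRR = 0.49261 × 2.87121 = 1.41439

1.414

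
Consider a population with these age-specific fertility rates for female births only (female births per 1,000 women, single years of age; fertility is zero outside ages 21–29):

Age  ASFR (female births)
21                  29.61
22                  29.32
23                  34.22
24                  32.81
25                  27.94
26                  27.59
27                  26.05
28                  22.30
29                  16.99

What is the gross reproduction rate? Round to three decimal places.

Sum of female ASFRs = 29.61 + 29.32 + 34.22 + 32.81 + 27.94 + 27.59 + 26.05 + 22.30 + 16.99 = 246.83
GRR = 246.83 / 1000 = 0.24683

0.247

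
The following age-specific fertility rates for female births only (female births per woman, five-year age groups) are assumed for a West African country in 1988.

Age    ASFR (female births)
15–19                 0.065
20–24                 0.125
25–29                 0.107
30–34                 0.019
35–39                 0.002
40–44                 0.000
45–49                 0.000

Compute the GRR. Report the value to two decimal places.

Sum of female ASFRs = 0.065 + 0.125 + 0.107 + 0.019 + 0.002 + 0.000 + 0.000 = 0.318
GRR = 5 × 0.318 = 1.59

1.59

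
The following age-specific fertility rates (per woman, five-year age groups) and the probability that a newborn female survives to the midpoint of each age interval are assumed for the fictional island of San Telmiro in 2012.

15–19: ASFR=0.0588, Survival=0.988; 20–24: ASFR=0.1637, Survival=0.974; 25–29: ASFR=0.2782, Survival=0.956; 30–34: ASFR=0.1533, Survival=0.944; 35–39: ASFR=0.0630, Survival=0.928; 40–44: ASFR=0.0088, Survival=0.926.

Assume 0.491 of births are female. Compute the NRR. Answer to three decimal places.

Proportion female at birth = 0.491.
Per-age-group product (5 × ASFR × survival probability):
  15–19: 5 × 0.0588 × 0.988 = 0.29047
  20–24: 5 × 0.1637 × 0.974 = 0.79722
  25–29: 5 × 0.2782 × 0.956 = 1.32980
  30–34: 5 × 0.1533 × 0.944 = 0.72358
  35–39: 5 × 0.0630 × 0.928 = 0.29232
  40–44: 5 × 0.0088 × 0.926 = 0.04074
Sum = 3.47413
NRR = 0.491 × 3.47413 = 1.70580
An NRR exceeding 1 indicates intrinsic growth under these rates.

1.706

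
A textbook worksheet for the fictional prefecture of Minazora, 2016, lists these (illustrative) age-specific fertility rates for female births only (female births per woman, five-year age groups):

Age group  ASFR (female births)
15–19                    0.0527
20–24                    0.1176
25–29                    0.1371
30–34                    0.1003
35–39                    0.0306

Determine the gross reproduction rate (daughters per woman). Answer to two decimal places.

Sum of female ASFRs = 0.0527 + 0.1176 + 0.1371 + 0.1003 + 0.0306 = 0.4383
GRR = 5 × 0.4383 = 2.1915

2.19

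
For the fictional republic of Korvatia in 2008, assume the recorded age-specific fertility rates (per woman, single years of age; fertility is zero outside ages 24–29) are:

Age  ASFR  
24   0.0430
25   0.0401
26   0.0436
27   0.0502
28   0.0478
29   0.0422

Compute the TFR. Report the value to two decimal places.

Sum of ASFRs = 0.0430 + 0.0401 + 0.0436 + 0.0502 + 0.0478 + 0.0422 = 0.2669
TFR = 0.2669

0.27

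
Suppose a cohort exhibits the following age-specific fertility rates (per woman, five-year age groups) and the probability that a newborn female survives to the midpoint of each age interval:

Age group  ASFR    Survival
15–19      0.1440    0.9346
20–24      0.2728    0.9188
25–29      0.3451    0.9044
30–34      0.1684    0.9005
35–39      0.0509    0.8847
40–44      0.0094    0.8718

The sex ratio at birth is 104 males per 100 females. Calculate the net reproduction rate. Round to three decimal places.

Proportion female at birth = 100 / (100 + 104) = 0.49020.
Per-age-group product (5 × ASFR × survival probability):
  15–19: 5 × 0.1440 × 0.9346 = 0.67291
  20–24: 5 × 0.2728 × 0.9188 = 1.25324
  25–29: 5 × 0.3451 × 0.9044 = 1.56054
  30–34: 5 × 0.1684 × 0.9005 = 0.75822
  35–39: 5 × 0.0509 × 0.8847 = 0.22516
  40–44: 5 × 0.0094 × 0.8718 = 0.04097
Sum = 4.51104
NRR = 0.49020 × 4.51104 = 2.21131
An NRR exceeding 1 indicates intrinsic growth under these rates.

2.211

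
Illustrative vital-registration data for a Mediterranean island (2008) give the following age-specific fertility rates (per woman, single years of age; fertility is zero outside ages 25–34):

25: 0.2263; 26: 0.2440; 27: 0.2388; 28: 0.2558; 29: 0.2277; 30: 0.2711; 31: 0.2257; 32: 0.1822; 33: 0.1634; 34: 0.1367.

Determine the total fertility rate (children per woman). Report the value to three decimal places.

2.172

Sum of ASFRs = 0.2263 + 0.2440 + 0.2388 + 0.2558 + 0.2277 + 0.2711 + 0.2257 + 0.1822 + 0.1634 + 0.1367 = 2.1717
TFR = 2.1717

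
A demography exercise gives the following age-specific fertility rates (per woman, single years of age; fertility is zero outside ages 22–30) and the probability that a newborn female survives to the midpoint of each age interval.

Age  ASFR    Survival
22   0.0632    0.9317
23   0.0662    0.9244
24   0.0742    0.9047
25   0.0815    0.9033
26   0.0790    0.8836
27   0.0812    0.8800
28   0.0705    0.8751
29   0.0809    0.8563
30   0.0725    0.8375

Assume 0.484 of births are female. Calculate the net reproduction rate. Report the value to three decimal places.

0.287

Proportion female at birth = 0.484.
Per-age-group product (1 × ASFR × survival probability):
  22: 1 × 0.0632 × 0.9317 = 0.05888
  23: 1 × 0.0662 × 0.9244 = 0.06120
  24: 1 × 0.0742 × 0.9047 = 0.06713
  25: 1 × 0.0815 × 0.9033 = 0.07362
  26: 1 × 0.0790 × 0.8836 = 0.06980
  27: 1 × 0.0812 × 0.8800 = 0.07146
  28: 1 × 0.0705 × 0.8751 = 0.06169
  29: 1 × 0.0809 × 0.8563 = 0.06927
  30: 1 × 0.0725 × 0.8375 = 0.06072
Sum = 0.59377
NRR = 0.484 × 0.59377 = 0.28738
With NRR below 1 the population is below replacement fertility.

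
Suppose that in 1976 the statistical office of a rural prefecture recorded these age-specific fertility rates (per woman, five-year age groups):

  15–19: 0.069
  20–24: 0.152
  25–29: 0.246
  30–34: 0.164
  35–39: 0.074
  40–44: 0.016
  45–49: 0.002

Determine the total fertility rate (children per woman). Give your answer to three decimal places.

3.615

Sum of ASFRs = 0.069 + 0.152 + 0.246 + 0.164 + 0.074 + 0.016 + 0.002 = 0.723
TFR = 5 × 0.723 = 3.615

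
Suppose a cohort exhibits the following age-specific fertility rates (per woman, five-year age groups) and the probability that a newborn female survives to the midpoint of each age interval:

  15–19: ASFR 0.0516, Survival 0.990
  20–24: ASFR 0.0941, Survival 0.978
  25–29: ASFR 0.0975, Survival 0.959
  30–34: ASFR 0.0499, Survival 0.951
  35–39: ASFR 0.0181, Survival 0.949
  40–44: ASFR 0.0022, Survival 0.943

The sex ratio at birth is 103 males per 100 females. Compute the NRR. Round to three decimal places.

Proportion female at birth = 100 / (100 + 103) = 0.49261.
Per-age-group product (5 × ASFR × survival probability):
  15–19: 5 × 0.0516 × 0.990 = 0.25542
  20–24: 5 × 0.0941 × 0.978 = 0.46015
  25–29: 5 × 0.0975 × 0.959 = 0.46751
  30–34: 5 × 0.0499 × 0.951 = 0.23727
  35–39: 5 × 0.0181 × 0.949 = 0.08588
  40–44: 5 × 0.0022 × 0.943 = 0.01037
Sum = 1.51660
NRR = 0.49261 × 1.51660 = 0.74709

0.747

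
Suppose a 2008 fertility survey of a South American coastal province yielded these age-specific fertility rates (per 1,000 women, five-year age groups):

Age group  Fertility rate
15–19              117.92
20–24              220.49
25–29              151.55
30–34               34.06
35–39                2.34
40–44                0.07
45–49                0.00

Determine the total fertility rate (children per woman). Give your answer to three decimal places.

2.632

Sum of ASFRs = 117.92 + 220.49 + 151.55 + 34.06 + 2.34 + 0.07 + 0.00 = 526.43
TFR = 5 × 526.43 / 1000 = 2.63215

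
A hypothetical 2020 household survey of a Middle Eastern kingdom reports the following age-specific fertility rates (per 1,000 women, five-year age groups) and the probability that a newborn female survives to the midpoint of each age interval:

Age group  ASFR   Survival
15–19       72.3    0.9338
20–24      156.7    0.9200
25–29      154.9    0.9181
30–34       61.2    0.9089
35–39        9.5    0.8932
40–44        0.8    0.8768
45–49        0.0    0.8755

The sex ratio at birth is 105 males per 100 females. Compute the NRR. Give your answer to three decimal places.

Proportion female at birth = 100 / (100 + 105) = 0.48780.
Each age group contributes 5 × ASFR × survival:
  15–19: 5 × 72.3/1000 × 0.9338 = 0.33757
  20–24: 5 × 156.7/1000 × 0.9200 = 0.72082
  25–29: 5 × 154.9/1000 × 0.9181 = 0.71107
  30–34: 5 × 61.2/1000 × 0.9089 = 0.27812
  35–39: 5 × 9.5/1000 × 0.8932 = 0.04243
  40–44: 5 × 0.8/1000 × 0.8768 = 0.00351
  45–49: 5 × 0.0/1000 × 0.8755 = 0.00000
Sum = 2.09352
NRR = 0.48780 × 2.09352 = 1.02122
NRR > 1, so each generation more than replaces itself.

1.021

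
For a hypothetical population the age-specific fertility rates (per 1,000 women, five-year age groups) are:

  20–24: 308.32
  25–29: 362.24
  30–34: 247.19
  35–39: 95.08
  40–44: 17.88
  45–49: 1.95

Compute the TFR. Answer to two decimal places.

Sum of ASFRs = 308.32 + 362.24 + 247.19 + 95.08 + 17.88 + 1.95 = 1032.66
TFR = 5 × 1032.66 / 1000 = 5.1633

5.16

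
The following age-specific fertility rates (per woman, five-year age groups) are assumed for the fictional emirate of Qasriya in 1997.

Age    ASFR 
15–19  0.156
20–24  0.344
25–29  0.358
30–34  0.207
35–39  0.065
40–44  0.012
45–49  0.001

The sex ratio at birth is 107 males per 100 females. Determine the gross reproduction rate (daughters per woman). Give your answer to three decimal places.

2.761

Proportion female at birth = 100 / (100 + 107) = 0.48309.
Sum of ASFRs = 0.156 + 0.344 + 0.358 + 0.207 + 0.065 + 0.012 + 0.001 = 1.143
TFR = 5 × 1.143 = 5.715
GRR = 0.48309 × 5.715 = 2.76086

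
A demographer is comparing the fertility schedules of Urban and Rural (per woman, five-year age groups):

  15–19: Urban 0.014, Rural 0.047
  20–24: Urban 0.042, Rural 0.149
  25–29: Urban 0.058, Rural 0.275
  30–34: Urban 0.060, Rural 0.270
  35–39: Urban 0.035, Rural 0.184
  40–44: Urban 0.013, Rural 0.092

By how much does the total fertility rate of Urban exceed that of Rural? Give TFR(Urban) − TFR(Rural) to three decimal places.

Urban:
  Sum of ASFRs = 0.014 + 0.042 + 0.058 + 0.060 + 0.035 + 0.013 = 0.222
  TFR = 5 × 0.222 = 1.11
Rural:
  Sum of ASFRs = 0.047 + 0.149 + 0.275 + 0.270 + 0.184 + 0.092 = 1.017
  TFR = 5 × 1.017 = 5.085
Difference = 1.11 − 5.085 = -3.975

-3.975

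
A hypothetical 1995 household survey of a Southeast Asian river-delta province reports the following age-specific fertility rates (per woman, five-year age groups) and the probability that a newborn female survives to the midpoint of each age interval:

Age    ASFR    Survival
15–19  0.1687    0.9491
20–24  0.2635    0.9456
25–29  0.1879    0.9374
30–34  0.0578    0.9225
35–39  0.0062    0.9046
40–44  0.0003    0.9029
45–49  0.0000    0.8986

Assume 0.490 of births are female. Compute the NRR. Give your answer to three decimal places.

Proportion female at birth = 0.490.
Survival-weighted fertility by age (5·fₓ·Sₓ):
  15–19: 5 × 0.1687 × 0.9491 = 0.80057
  20–24: 5 × 0.2635 × 0.9456 = 1.24583
  25–29: 5 × 0.1879 × 0.9374 = 0.88069
  30–34: 5 × 0.0578 × 0.9225 = 0.26660
  35–39: 5 × 0.0062 × 0.9046 = 0.02804
  40–44: 5 × 0.0003 × 0.9029 = 0.00135
  45–49: 5 × 0.0000 × 0.8986 = 0.00000
Sum = 3.22308
NRR = 0.490 × 3.22308 = 1.57931
An NRR exceeding 1 indicates intrinsic growth under these rates.

1.579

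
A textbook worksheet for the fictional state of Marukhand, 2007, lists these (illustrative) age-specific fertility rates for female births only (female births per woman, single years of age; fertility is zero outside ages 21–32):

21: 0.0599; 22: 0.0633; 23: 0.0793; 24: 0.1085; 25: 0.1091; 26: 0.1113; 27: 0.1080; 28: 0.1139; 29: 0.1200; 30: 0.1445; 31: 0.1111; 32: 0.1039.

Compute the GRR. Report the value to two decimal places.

1.23

Sum of female ASFRs = 0.0599 + 0.0633 + 0.0793 + 0.1085 + 0.1091 + 0.1113 + 0.1080 + 0.1139 + 0.1200 + 0.1445 + 0.1111 + 0.1039 = 1.2328
GRR = 1.2328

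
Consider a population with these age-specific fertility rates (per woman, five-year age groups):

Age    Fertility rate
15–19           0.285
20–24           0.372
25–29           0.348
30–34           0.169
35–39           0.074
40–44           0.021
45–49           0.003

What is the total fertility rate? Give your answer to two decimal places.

6.36

Sum of ASFRs = 0.285 + 0.372 + 0.348 + 0.169 + 0.074 + 0.021 + 0.003 = 1.272
TFR = 5 × 1.272 = 6.36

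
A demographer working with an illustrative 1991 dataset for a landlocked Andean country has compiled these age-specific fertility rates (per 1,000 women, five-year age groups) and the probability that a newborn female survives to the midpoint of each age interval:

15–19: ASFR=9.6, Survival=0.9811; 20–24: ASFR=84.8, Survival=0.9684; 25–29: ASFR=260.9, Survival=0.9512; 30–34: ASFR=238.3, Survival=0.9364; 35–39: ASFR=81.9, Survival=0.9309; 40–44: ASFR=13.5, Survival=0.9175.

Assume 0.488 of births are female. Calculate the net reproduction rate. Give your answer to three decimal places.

1.590

Proportion female at birth = 0.488.
Weighting each age-specific rate by interval width and survival:
  15–19: 5 × 9.6/1000 × 0.9811 = 0.04709
  20–24: 5 × 84.8/1000 × 0.9684 = 0.41060
  25–29: 5 × 260.9/1000 × 0.9512 = 1.24084
  30–34: 5 × 238.3/1000 × 0.9364 = 1.11572
  35–39: 5 × 81.9/1000 × 0.9309 = 0.38120
  40–44: 5 × 13.5/1000 × 0.9175 = 0.06193
Sum = 3.25738
NRR = 0.488 × 3.25738 = 1.58960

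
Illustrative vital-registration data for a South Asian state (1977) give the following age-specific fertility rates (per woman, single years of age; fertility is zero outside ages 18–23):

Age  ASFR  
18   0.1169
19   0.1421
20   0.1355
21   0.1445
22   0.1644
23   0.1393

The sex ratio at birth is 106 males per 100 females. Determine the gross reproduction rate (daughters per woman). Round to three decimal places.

0.409

Proportion female at birth = 100 / (100 + 106) = 0.48544.
Sum of ASFRs = 0.1169 + 0.1421 + 0.1355 + 0.1445 + 0.1644 + 0.1393 = 0.8427
TFR = 0.8427
GRR = 0.48544 × 0.8427 = 0.40908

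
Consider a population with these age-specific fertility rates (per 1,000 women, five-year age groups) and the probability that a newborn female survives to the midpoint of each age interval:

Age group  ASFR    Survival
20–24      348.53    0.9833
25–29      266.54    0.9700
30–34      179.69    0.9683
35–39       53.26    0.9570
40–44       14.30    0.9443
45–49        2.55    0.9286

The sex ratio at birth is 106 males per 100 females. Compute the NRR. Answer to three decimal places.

2.044

Proportion female at birth = 100 / (100 + 106) = 0.48544.
Survival-weighted fertility by age (5·fₓ·Sₓ):
  20–24: 5 × 348.53/1000 × 0.9833 = 1.71355
  25–29: 5 × 266.54/1000 × 0.9700 = 1.29272
  30–34: 5 × 179.69/1000 × 0.9683 = 0.86997
  35–39: 5 × 53.26/1000 × 0.9570 = 0.25485
  40–44: 5 × 14.30/1000 × 0.9443 = 0.06752
  45–49: 5 × 2.55/1000 × 0.9286 = 0.01184
Sum = 4.21045
NRR = 0.48544 × 4.21045 = 2.04392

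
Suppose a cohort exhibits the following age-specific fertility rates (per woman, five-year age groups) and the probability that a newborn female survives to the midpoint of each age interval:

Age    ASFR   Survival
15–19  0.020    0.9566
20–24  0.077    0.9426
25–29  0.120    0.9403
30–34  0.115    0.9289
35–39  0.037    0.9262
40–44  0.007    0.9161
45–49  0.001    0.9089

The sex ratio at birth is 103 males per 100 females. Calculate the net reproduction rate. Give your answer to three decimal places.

0.869

Proportion female at birth = 100 / (100 + 103) = 0.49261.
Weighting each age-specific rate by interval width and survival:
  15–19: 5 × 0.020 × 0.9566 = 0.09566
  20–24: 5 × 0.077 × 0.9426 = 0.36290
  25–29: 5 × 0.120 × 0.9403 = 0.56418
  30–34: 5 × 0.115 × 0.9289 = 0.53412
  35–39: 5 × 0.037 × 0.9262 = 0.17135
  40–44: 5 × 0.007 × 0.9161 = 0.03206
  45–49: 5 × 0.001 × 0.9089 = 0.00454
Sum = 1.76481
NRR = 0.49261 × 1.76481 = 0.86936
With NRR below 1 the population is below replacement fertility.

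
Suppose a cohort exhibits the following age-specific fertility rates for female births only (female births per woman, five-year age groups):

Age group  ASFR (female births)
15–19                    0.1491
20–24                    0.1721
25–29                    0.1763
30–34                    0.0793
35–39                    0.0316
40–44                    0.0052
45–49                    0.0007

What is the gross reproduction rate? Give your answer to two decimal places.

3.07

Sum of female ASFRs = 0.1491 + 0.1721 + 0.1763 + 0.0793 + 0.0316 + 0.0052 + 0.0007 = 0.6143
GRR = 5 × 0.6143 = 3.0715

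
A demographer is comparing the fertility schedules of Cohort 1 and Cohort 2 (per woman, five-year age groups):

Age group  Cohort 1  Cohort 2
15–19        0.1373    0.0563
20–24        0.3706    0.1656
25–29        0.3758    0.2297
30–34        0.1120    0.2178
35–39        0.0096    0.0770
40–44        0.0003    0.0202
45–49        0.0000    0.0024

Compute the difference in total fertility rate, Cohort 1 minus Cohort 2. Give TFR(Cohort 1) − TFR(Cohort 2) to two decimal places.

1.18

Cohort 1:
  Sum of ASFRs = 0.1373 + 0.3706 + 0.3758 + 0.1120 + 0.0096 + 0.0003 + 0.0000 = 1.0056
  TFR = 5 × 1.0056 = 5.028
Cohort 2:
  Sum of ASFRs = 0.0563 + 0.1656 + 0.2297 + 0.2178 + 0.0770 + 0.0202 + 0.0024 = 0.7690
  TFR = 5 × 0.7690 = 3.845
Difference = 5.028 − 3.845 = 1.183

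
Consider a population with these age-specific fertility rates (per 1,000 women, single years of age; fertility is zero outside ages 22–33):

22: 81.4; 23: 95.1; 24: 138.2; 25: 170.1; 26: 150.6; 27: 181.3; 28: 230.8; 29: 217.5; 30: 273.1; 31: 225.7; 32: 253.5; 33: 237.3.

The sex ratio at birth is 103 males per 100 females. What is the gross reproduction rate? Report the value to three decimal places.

1.111

Proportion female at birth = 100 / (100 + 103) = 0.49261.
Sum of ASFRs = 81.4 + 95.1 + 138.2 + 170.1 + 150.6 + 181.3 + 230.8 + 217.5 + 273.1 + 225.7 + 253.5 + 237.3 = 2254.6
TFR = 2254.6 / 1000 = 2.2546
GRR = 0.49261 × 2.2546 = 1.11064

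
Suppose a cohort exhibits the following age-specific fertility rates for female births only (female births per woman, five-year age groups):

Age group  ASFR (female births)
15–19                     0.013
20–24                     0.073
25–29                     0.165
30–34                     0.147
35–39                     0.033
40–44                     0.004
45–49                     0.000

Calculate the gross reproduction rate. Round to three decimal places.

2.175

Sum of female ASFRs = 0.013 + 0.073 + 0.165 + 0.147 + 0.033 + 0.004 + 0.000 = 0.435
GRR = 5 × 0.435 = 2.175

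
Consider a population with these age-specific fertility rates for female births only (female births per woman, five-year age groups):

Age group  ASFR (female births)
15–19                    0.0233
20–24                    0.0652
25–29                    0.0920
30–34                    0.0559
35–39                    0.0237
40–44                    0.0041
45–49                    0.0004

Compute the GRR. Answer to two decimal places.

Sum of female ASFRs = 0.0233 + 0.0652 + 0.0920 + 0.0559 + 0.0237 + 0.0041 + 0.0004 = 0.2646
GRR = 5 × 0.2646 = 1.323

1.32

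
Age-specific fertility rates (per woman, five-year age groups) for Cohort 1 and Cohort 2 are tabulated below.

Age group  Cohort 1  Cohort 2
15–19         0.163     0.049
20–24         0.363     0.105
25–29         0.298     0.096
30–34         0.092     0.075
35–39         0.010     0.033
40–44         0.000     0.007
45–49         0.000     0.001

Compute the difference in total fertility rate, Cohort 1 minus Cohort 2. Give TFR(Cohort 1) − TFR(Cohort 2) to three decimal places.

2.800

Cohort 1:
  Sum of ASFRs = 0.163 + 0.363 + 0.298 + 0.092 + 0.010 + 0.000 + 0.000 = 0.926
  TFR = 5 × 0.926 = 4.63
Cohort 2:
  Sum of ASFRs = 0.049 + 0.105 + 0.096 + 0.075 + 0.033 + 0.007 + 0.001 = 0.366
  TFR = 5 × 0.366 = 1.83
Difference = 4.63 − 1.83 = 2.8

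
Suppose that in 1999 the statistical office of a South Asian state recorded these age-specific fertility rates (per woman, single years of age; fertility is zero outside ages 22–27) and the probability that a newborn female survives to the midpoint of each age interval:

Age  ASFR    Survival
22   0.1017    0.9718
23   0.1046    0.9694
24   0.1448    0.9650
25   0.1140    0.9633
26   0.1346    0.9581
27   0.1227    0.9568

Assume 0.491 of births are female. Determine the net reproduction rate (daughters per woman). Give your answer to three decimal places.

0.342

Proportion female at birth = 0.491.
Each age group contributes 1 × ASFR × survival:
  22: 1 × 0.1017 × 0.9718 = 0.09883
  23: 1 × 0.1046 × 0.9694 = 0.10140
  24: 1 × 0.1448 × 0.9650 = 0.13973
  25: 1 × 0.1140 × 0.9633 = 0.10982
  26: 1 × 0.1346 × 0.9581 = 0.12896
  27: 1 × 0.1227 × 0.9568 = 0.11740
Sum = 0.69614
NRR = 0.491 × 0.69614 = 0.34180
With NRR below 1 the population is below replacement fertility.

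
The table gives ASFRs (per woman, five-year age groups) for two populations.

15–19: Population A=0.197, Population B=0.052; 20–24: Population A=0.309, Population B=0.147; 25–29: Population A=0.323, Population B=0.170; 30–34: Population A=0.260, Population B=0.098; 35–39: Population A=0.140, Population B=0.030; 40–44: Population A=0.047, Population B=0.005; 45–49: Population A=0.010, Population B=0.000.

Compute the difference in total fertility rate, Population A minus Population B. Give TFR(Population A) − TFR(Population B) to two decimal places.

Population A:
  Sum of ASFRs = 0.197 + 0.309 + 0.323 + 0.260 + 0.140 + 0.047 + 0.010 = 1.286
  TFR = 5 × 1.286 = 6.43
Population B:
  Sum of ASFRs = 0.052 + 0.147 + 0.170 + 0.098 + 0.030 + 0.005 + 0.000 = 0.502
  TFR = 5 × 0.502 = 2.51
Difference = 6.43 − 2.51 = 3.92

3.92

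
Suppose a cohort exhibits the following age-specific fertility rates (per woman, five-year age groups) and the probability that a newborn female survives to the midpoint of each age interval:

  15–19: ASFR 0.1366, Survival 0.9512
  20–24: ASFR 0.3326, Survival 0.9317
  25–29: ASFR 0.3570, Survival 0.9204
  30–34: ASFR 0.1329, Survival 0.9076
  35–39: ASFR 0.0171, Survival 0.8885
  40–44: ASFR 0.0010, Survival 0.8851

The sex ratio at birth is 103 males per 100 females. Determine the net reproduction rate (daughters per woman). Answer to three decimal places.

Proportion female at birth = 100 / (100 + 103) = 0.49261.
Survival-weighted fertility by age (5·fₓ·Sₓ):
  15–19: 5 × 0.1366 × 0.9512 = 0.64967
  20–24: 5 × 0.3326 × 0.9317 = 1.54942
  25–29: 5 × 0.3570 × 0.9204 = 1.64291
  30–34: 5 × 0.1329 × 0.9076 = 0.60310
  35–39: 5 × 0.0171 × 0.8885 = 0.07597
  40–44: 5 × 0.0010 × 0.8851 = 0.00443
Sum = 4.52550
NRR = 0.49261 × 4.52550 = 2.22931
An NRR exceeding 1 indicates intrinsic growth under these rates.

2.229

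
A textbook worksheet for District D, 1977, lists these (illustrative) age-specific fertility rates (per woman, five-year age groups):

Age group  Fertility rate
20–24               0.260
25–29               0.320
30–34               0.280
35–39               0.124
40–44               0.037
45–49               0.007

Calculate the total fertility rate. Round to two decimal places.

5.14

Sum of ASFRs = 0.260 + 0.320 + 0.280 + 0.124 + 0.037 + 0.007 = 1.028
TFR = 5 × 1.028 = 5.14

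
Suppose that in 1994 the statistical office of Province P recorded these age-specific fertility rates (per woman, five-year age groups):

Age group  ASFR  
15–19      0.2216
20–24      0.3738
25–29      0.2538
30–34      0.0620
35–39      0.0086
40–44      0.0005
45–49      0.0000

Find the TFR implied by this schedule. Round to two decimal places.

4.60

Sum of ASFRs = 0.2216 + 0.3738 + 0.2538 + 0.0620 + 0.0086 + 0.0005 + 0.0000 = 0.9203
TFR = 5 × 0.9203 = 4.6015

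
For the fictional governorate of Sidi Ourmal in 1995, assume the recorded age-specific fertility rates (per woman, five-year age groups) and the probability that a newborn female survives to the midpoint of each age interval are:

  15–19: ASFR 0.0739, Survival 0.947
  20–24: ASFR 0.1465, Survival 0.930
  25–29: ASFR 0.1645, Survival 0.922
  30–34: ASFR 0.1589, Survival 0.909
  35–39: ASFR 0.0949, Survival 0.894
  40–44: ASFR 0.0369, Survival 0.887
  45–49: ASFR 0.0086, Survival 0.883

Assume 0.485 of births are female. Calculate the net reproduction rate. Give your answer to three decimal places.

1.522

Proportion female at birth = 0.485.
Weighting each age-specific rate by interval width and survival:
  15–19: 5 × 0.0739 × 0.947 = 0.34992
  20–24: 5 × 0.1465 × 0.930 = 0.68123
  25–29: 5 × 0.1645 × 0.922 = 0.75835
  30–34: 5 × 0.1589 × 0.909 = 0.72220
  35–39: 5 × 0.0949 × 0.894 = 0.42420
  40–44: 5 × 0.0369 × 0.887 = 0.16365
  45–49: 5 × 0.0086 × 0.883 = 0.03797
Sum = 3.13752
NRR = 0.485 × 3.13752 = 1.52170
An NRR exceeding 1 indicates intrinsic growth under these rates.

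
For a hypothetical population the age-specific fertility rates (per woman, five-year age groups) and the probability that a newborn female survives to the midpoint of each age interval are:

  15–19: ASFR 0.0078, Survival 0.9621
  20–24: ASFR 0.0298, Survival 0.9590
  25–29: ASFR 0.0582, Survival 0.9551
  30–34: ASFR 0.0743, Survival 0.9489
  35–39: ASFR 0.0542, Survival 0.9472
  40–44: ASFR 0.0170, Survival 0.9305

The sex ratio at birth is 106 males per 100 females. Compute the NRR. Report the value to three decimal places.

Proportion female at birth = 100 / (100 + 106) = 0.48544.
Weighting each age-specific rate by interval width and survival:
  15–19: 5 × 0.0078 × 0.9621 = 0.03752
  20–24: 5 × 0.0298 × 0.9590 = 0.14289
  25–29: 5 × 0.0582 × 0.9551 = 0.27793
  30–34: 5 × 0.0743 × 0.9489 = 0.35252
  35–39: 5 × 0.0542 × 0.9472 = 0.25669
  40–44: 5 × 0.0170 × 0.9305 = 0.07909
Sum = 1.14664
NRR = 0.48544 × 1.14664 = 0.55662

0.557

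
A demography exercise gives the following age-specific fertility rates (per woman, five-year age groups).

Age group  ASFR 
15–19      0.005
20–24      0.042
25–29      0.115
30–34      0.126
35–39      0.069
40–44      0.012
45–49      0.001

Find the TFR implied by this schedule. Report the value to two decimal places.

Sum of ASFRs = 0.005 + 0.042 + 0.115 + 0.126 + 0.069 + 0.012 + 0.001 = 0.370
TFR = 5 × 0.370 = 1.85

1.85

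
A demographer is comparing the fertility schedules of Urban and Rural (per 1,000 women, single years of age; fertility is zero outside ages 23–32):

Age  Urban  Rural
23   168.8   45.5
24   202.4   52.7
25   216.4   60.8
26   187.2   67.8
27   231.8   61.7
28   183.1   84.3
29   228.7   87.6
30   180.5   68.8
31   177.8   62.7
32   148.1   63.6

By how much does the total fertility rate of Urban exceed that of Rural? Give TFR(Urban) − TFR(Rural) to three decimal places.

1.269

Urban:
  Sum of ASFRs = 168.8 + 202.4 + 216.4 + 187.2 + 231.8 + 183.1 + 228.7 + 180.5 + 177.8 + 148.1 = 1924.8
  TFR = 1924.8 / 1000 = 1.9248
Rural:
  Sum of ASFRs = 45.5 + 52.7 + 60.8 + 67.8 + 61.7 + 84.3 + 87.6 + 68.8 + 62.7 + 63.6 = 655.5
  TFR = 655.5 / 1000 = 0.6555
Difference = 1.9248 − 0.6555 = 1.2693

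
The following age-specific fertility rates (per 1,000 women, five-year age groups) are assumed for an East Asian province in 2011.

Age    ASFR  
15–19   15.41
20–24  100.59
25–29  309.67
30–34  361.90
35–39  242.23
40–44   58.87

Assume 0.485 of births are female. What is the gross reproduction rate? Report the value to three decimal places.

Proportion female at birth = 0.485.
Sum of ASFRs = 15.41 + 100.59 + 309.67 + 361.90 + 242.23 + 58.87 = 1088.67
TFR = 5 × 1088.67 / 1000 = 5.44335
GRR = 0.485 × 5.44335 = 2.64002

2.640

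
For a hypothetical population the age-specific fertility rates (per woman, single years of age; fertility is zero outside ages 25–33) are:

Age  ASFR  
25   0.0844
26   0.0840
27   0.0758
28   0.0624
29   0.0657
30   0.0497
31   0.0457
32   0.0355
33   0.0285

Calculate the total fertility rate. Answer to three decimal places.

0.532

Sum of ASFRs = 0.0844 + 0.0840 + 0.0758 + 0.0624 + 0.0657 + 0.0497 + 0.0457 + 0.0355 + 0.0285 = 0.5317
TFR = 0.5317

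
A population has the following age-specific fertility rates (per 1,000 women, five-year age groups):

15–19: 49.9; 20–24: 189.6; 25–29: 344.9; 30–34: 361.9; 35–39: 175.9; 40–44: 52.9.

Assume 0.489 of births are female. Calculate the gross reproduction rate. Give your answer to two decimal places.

2.87

Proportion female at birth = 0.489.
Sum of ASFRs = 49.9 + 189.6 + 344.9 + 361.9 + 175.9 + 52.9 = 1175.1
TFR = 5 × 1175.1 / 1000 = 5.8755
GRR = 0.489 × 5.8755 = 2.87312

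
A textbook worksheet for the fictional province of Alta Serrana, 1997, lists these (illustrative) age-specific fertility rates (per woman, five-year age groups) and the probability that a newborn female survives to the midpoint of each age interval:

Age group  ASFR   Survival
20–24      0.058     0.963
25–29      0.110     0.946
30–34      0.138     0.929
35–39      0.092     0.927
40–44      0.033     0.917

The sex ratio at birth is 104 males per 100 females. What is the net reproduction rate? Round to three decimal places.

Proportion female at birth = 100 / (100 + 104) = 0.49020.
Weighting each age-specific rate by interval width and survival:
  20–24: 5 × 0.058 × 0.963 = 0.27927
  25–29: 5 × 0.110 × 0.946 = 0.52030
  30–34: 5 × 0.138 × 0.929 = 0.64101
  35–39: 5 × 0.092 × 0.927 = 0.42642
  40–44: 5 × 0.033 × 0.917 = 0.15131
Sum = 2.01831
NRR = 0.49020 × 2.01831 = 0.98938
An NRR under 1 implies long-run decline under these rates.

0.989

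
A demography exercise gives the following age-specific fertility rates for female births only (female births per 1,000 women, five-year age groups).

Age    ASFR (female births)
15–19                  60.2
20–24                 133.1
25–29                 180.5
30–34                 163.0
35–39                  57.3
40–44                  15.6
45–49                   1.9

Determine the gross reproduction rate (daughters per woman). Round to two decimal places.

Sum of female ASFRs = 60.2 + 133.1 + 180.5 + 163.0 + 57.3 + 15.6 + 1.9 = 611.6
GRR = 5 × 611.6 / 1000 = 3.058

3.06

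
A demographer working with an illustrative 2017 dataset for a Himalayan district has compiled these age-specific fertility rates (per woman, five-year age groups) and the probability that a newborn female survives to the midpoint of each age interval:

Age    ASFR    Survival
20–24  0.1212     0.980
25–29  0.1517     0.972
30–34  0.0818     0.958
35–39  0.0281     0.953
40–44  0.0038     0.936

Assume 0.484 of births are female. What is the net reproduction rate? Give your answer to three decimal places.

Proportion female at birth = 0.484.
Weighting each age-specific rate by interval width and survival:
  20–24: 5 × 0.1212 × 0.980 = 0.59388
  25–29: 5 × 0.1517 × 0.972 = 0.73726
  30–34: 5 × 0.0818 × 0.958 = 0.39182
  35–39: 5 × 0.0281 × 0.953 = 0.13390
  40–44: 5 × 0.0038 × 0.936 = 0.01778
Sum = 1.87464
NRR = 0.484 × 1.87464 = 0.90733
An NRR under 1 implies long-run decline under these rates.

0.907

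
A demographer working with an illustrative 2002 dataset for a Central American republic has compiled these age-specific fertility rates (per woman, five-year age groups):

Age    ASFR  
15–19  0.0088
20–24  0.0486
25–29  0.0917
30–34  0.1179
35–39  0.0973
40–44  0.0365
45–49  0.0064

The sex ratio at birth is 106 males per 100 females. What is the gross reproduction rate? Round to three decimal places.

0.988

Proportion female at birth = 100 / (100 + 106) = 0.48544.
Sum of ASFRs = 0.0088 + 0.0486 + 0.0917 + 0.1179 + 0.0973 + 0.0365 + 0.0064 = 0.4072
TFR = 5 × 0.4072 = 2.036
GRR = 0.48544 × 2.036 = 0.98836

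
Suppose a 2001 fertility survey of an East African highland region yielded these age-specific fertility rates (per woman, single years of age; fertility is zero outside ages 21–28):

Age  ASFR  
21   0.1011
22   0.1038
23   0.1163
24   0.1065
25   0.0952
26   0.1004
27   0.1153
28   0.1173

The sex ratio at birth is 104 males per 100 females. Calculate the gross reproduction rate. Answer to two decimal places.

Proportion female at birth = 100 / (100 + 104) = 0.49020.
Sum of ASFRs = 0.1011 + 0.1038 + 0.1163 + 0.1065 + 0.0952 + 0.1004 + 0.1153 + 0.1173 = 0.8559
TFR = 0.8559
GRR = 0.49020 × 0.8559 = 0.41956

0.42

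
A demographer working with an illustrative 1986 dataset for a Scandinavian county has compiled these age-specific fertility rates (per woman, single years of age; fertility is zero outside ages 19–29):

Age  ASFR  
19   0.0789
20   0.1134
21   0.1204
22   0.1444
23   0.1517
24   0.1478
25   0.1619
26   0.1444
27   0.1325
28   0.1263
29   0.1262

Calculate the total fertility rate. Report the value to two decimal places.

1.45

Sum of ASFRs = 0.0789 + 0.1134 + 0.1204 + 0.1444 + 0.1517 + 0.1478 + 0.1619 + 0.1444 + 0.1325 + 0.1263 + 0.1262 = 1.4479
TFR = 1.4479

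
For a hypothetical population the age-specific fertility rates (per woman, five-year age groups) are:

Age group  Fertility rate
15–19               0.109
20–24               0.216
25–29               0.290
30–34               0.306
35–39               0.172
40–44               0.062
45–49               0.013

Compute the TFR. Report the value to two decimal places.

Sum of ASFRs = 0.109 + 0.216 + 0.290 + 0.306 + 0.172 + 0.062 + 0.013 = 1.168
TFR = 5 × 1.168 = 5.84

5.84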